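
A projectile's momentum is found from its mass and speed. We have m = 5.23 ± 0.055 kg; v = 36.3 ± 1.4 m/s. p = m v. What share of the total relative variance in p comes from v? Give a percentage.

(δp/p)² = (1·δm/m)² + (1·δv/v)²
  m term: (1×0.0105)² = 0.000111
  v term: (1×0.0386)² = 0.00149
Total = 0.00160. Share from v = 0.00149/0.00160 = 0.931.

93.1%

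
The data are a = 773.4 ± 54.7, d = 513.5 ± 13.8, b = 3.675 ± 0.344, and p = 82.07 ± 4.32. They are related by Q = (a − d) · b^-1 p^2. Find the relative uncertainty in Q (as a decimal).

0.259

Let u = a − d = 259.9. δu = √(δa² + δd²) = √(2990 + 190) = 56.4, so δu/u = 0.217.
Q is then a monomial in u, b, p:
δQ/Q = √((δu/u)² + (-1·δb/b)² + (2·δp/p)²) = √(0.0471 + 0.00876 + 0.0111) = 0.259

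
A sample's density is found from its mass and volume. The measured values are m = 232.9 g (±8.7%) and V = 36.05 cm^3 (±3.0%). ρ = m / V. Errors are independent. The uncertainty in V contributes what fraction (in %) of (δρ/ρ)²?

10.6%

(δρ/ρ)² = (1·δm/m)² + (-1·δV/V)²
  m term: (1×0.0870)² = 0.00757
  V term: (-1×0.0300)² = 0.000900
Total = 0.00847. Share from V = 0.000900/0.00847 = 0.106.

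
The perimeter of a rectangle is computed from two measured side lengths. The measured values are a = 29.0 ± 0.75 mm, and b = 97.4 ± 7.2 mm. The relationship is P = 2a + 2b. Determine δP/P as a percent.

P is a linear combination, so absolute uncertainties add in quadrature:
  (2·δa)² = 2.25;  (2·δb)² = 207
δP = √(210) = 14.5 mm
P = 253 mm, so δP/P = 14.5/253 = 0.0573.

5.73%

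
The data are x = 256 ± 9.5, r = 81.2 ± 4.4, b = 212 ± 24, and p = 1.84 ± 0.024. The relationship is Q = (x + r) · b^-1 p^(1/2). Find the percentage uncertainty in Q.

11.8%

Let u = x + r = 337. δu = √(δx² + δr²) = √(90.2 + 19.4) = 10.5, so δu/u = 0.0310.
Q is then a monomial in u, b, p:
δQ/Q = √((δu/u)² + (-1·δb/b)² + (½·δp/p)²) = √(0.000964 + 0.0128 + 4.25e-05) = 0.118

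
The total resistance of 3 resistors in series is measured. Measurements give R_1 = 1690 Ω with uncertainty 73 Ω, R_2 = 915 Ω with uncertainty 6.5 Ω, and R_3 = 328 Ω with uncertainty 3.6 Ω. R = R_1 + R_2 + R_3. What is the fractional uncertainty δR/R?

Each term contributes (cᵢ δxᵢ)² to (δR)²:
  (δR_1)² = 5330;  (δR_2)² = 42.2;  (δR_3)² = 13.0
δR = √(5380) = 73.4 Ω
R = 2930 Ω, so δR/R = 73.4/2930 = 0.0250.

0.0250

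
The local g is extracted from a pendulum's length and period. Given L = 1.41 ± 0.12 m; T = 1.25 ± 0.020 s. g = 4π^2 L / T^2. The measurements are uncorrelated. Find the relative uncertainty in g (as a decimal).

Each factor contributes (exponent × relative error)² to (δg/g)²:
  (1·δL/L)² = (1×0.0851)² = 0.00724;  (-2·δT/T)² = (-2×0.0160)² = 0.00102
δg/g = √(0.00827) = 0.0909

0.0909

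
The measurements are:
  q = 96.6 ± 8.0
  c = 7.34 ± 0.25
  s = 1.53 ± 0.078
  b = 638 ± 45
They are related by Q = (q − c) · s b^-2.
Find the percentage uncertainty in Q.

Let u = q − c = 89.3. δu = √(δq² + δc²) = √(64.0 + 0.0625) = 8.00, so δu/u = 0.0897.
Q is then a monomial in u, s, b:
δQ/Q = √((δu/u)² + (1·δs/s)² + (-2·δb/b)²) = √(0.00804 + 0.00260 + 0.0199) = 0.175

17.5%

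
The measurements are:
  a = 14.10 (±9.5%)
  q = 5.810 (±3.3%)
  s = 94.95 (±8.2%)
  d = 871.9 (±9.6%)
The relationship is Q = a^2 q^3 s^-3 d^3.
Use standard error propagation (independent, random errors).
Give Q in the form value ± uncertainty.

Relative error in a monomial: (δQ/Q)² = Σ (nᵢ · δxᵢ/xᵢ)².
  (2·δa/a)² = (2×0.0950)² = 0.0361;  (3·δq/q)² = (3×0.0330)² = 0.00980;  (-3·δs/s)² = (-3×0.0820)² = 0.0605;  (3·δd/d)² = (3×0.0960)² = 0.0829
δQ/Q = √(0.189) = 0.435
Q = 3.019e+07, so δQ = 0.435 × 3.019e+07 = 1.31e+07.

(3.019 ± 1.31) × 10^7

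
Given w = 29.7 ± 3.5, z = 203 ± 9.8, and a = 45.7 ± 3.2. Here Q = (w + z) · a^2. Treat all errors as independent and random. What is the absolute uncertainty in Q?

Let u = w + z = 233. δu = √(δw² + δz²) = √(12.2 + 96.0) = 10.4, so δu/u = 0.0447.
Q is then a monomial in u, a:
δQ/Q = √((δu/u)² + (2·δa/a)²) = √(0.00200 + 0.0196) = 0.147
Q = 4.86e+05, so δQ = 0.147 × 4.86e+05 = 71400.

71400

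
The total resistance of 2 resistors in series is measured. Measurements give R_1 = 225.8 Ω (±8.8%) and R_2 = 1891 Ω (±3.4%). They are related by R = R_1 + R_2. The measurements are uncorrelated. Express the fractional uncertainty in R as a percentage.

Each term contributes (cᵢ δxᵢ)² to (δR)²:
  (δR_1)² = 395;  (δR_2)² = 4130
δR = √(4530) = 67.3 Ω
R = 2117 Ω, so δR/R = 67.3/2117 = 0.0318.

3.18%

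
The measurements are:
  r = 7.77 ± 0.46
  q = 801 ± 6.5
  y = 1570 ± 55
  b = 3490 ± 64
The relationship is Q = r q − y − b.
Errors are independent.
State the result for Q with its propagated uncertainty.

Let p = r·q = 6220. δp/p = √((1·δr/r)² + (1·δq/q)²) = √(0.00350 + 6.59e-05) = 0.0598, so δp = 372.
Q = p − y − b: δQ = √(δp² + δy² + δb²) = √(1.38e+05 + 3020 + 4100) = 381
Q = 1160.

1160 ± 381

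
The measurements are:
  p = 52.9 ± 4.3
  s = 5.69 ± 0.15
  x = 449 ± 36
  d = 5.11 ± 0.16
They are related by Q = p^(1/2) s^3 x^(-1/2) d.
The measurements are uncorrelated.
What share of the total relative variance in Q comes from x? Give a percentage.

(δQ/Q)² = (½·δp/p)² + (3·δs/s)² + (−½·δx/x)² + (1·δd/d)²
  p term: (0.5×0.0813)² = 0.00165
  s term: (3×0.0264)² = 0.00625
  x term: (-0.5×0.0802)² = 0.00161
  d term: (1×0.0313)² = 0.000980
Total = 0.0105. Share from x = 0.00161/0.0105 = 0.153.

15.3%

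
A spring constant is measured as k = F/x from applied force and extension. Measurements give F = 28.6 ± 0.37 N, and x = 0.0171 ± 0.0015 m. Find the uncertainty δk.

Each factor contributes (exponent × relative error)² to (δk/k)²:
  (1·δF/F)² = (1×0.0129)² = 0.000167;  (-1·δx/x)² = (-1×0.0877)² = 0.00769
δk/k = √(0.00786) = 0.0887
k = 1670 N/m, so δk = 0.0887 × 1670 = 148 N/m.

148 N/m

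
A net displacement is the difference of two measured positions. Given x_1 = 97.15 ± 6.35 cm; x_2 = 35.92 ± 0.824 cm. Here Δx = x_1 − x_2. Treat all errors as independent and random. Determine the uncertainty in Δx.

6.40 cm

For a sum/difference, combine absolute errors in quadrature:
  (δx_1)² = 40.3;  (δx_2)² = 0.679
δΔx = √(41.0) = 6.40 cm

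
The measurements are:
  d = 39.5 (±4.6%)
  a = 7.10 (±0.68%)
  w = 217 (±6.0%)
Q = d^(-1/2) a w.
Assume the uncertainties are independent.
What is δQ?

15.8

For a monomial Q ∝ d^(-1/2), a, w, fractional errors add in quadrature:
  (−½·δd/d)² = (-0.5×0.0460)² = 0.000529;  (1·δa/a)² = (1×0.00680)² = 4.62e-05;  (1·δw/w)² = (1×0.0600)² = 0.00360
δQ/Q = √(0.00418) = 0.0646
Q = 245, so δQ = 0.0646 × 245 = 15.8.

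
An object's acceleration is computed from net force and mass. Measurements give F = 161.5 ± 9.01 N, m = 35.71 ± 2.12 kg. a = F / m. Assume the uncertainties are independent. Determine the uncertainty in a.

0.368 m/s^2

For a monomial a ∝ F, m^-1, fractional errors add in quadrature:
  (1·δF/F)² = (1×0.0558)² = 0.00311;  (-1·δm/m)² = (-1×0.0594)² = 0.00352
δa/a = √(0.00664) = 0.0815
a = 4.523 m/s^2, so δa = 0.0815 × 4.523 = 0.368 m/s^2.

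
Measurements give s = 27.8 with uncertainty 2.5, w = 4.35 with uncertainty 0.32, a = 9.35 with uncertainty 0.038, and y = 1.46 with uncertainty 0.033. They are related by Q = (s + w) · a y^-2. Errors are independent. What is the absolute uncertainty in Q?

Let u = s + w = 32.1. δu = √(δs² + δw²) = √(6.25 + 0.102) = 2.52, so δu/u = 0.0784.
Q is then a monomial in u, a, y:
δQ/Q = √((δu/u)² + (1·δa/a)² + (-2·δy/y)²) = √(0.00615 + 1.65e-05 + 0.00204) = 0.0906
Q = 141, so δQ = 0.0906 × 141 = 12.8.

12.8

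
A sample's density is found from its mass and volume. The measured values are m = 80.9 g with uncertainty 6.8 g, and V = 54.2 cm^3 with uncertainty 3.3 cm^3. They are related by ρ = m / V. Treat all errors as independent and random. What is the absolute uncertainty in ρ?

Relative error in a monomial: (δρ/ρ)² = Σ (nᵢ · δxᵢ/xᵢ)².
  (1·δm/m)² = (1×0.0841)² = 0.00707;  (-1·δV/V)² = (-1×0.0609)² = 0.00371
δρ/ρ = √(0.0108) = 0.104
ρ = 1.49 g/cm^3, so δρ = 0.104 × 1.49 = 0.155 g/cm^3.

0.155 g/cm^3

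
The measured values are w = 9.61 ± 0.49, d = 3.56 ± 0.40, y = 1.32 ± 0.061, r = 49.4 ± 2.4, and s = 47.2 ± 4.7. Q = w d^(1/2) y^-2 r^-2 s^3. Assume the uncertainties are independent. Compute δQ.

Q is a product of powers, so relative uncertainties combine in quadrature:
  (1·δw/w)² = (1×0.0510)² = 0.00260;  (½·δd/d)² = (0.5×0.112)² = 0.00316;  (-2·δy/y)² = (-2×0.0462)² = 0.00854;  (-2·δr/r)² = (-2×0.0486)² = 0.00944;  (3·δs/s)² = (3×0.0996)² = 0.0892
δQ/Q = √(0.113) = 0.336
Q = 448, so δQ = 0.336 × 448 = 151.

151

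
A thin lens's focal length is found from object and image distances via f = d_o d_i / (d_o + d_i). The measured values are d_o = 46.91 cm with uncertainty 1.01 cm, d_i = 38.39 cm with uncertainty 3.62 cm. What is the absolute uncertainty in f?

1.11 cm

∂f/∂d_o = (d_i/(d_o+d_i))² = 0.203;  ∂f/∂d_i = (d_o/(d_o+d_i))² = 0.302
δf = √((∂f/∂d_o · δd_o)² + (∂f/∂d_i · δd_i)²) = √(0.0419 + 1.20) = 1.11 cm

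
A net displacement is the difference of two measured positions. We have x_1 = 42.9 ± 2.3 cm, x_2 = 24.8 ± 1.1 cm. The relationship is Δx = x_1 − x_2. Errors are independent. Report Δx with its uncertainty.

Absolute uncertainties add in quadrature for a linear combination:
  (δx_1)² = 5.29;  (δx_2)² = 1.21
δΔx = √(6.50) = 2.55 cm
Δx = 18.1 cm.

18.1 ± 2.55 cm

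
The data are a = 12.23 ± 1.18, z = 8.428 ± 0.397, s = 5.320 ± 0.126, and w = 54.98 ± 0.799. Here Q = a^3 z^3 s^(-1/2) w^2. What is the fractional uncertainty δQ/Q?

0.324

For a monomial Q ∝ a^3, z^3, s^(-1/2), w^2, fractional errors add in quadrature:
  (3·δa/a)² = (3×0.0965)² = 0.0838;  (3·δz/z)² = (3×0.0471)² = 0.0200;  (−½·δs/s)² = (-0.5×0.0237)² = 0.000140;  (2·δw/w)² = (2×0.0145)² = 0.000845
δQ/Q = √(0.105) = 0.324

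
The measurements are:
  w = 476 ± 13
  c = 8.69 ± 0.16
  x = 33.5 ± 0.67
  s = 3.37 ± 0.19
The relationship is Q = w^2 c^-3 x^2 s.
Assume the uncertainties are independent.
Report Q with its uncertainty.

(1.31 ± 0.136) × 10^6

Q is a product of powers, so relative uncertainties combine in quadrature:
  (2·δw/w)² = (2×0.0273)² = 0.00298;  (-3·δc/c)² = (-3×0.0184)² = 0.00305;  (2·δx/x)² = (2×0.0200)² = 0.00160;  (1·δs/s)² = (1×0.0564)² = 0.00318
δQ/Q = √(0.0108) = 0.104
Q = 1.31e+06, so δQ = 0.104 × 1.31e+06 = 1.36e+05.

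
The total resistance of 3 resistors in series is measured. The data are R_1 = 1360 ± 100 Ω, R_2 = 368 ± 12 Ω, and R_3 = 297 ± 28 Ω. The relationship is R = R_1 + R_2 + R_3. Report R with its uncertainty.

2020 ± 105 Ω

For a sum/difference, combine absolute errors in quadrature:
  (δR_1)² = 10000;  (δR_2)² = 144;  (δR_3)² = 784
δR = √(10900) = 105 Ω
R = 2020 Ω.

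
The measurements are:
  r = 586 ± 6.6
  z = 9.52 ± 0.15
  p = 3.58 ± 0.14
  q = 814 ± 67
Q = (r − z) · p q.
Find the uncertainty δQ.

Let u = r − z = 576. δu = √(δr² + δz²) = √(43.6 + 0.0225) = 6.60, so δu/u = 0.0115.
Q is then a monomial in u, p, q:
δQ/Q = √((δu/u)² + (1·δp/p)² + (1·δq/q)²) = √(0.000131 + 0.00153 + 0.00677) = 0.0918
Q = 1.68e+06, so δQ = 0.0918 × 1.68e+06 = 1.54e+05.

1.54e+05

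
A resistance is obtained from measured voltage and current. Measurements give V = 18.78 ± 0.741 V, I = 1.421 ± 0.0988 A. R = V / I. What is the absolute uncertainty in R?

Since R is a product/quotient, work with relative uncertainties:
  (1·δV/V)² = (1×0.0395)² = 0.00156;  (-1·δI/I)² = (-1×0.0695)² = 0.00483
δR/R = √(0.00639) = 0.0799
R = 13.22 Ω, so δR = 0.0799 × 13.22 = 1.06 Ω.

1.06 Ω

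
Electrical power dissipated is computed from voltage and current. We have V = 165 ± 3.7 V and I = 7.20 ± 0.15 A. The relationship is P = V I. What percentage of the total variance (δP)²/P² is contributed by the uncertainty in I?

(δP/P)² = (1·δV/V)² + (1·δI/I)²
  V term: (1×0.0224)² = 0.000503
  I term: (1×0.0208)² = 0.000434
Total = 0.000937. Share from I = 0.000434/0.000937 = 0.463.

46.3%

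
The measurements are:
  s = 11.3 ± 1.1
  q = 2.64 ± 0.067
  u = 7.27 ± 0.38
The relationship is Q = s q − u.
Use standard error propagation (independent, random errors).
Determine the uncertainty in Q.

Let p = s·q = 29.8. δp/p = √((1·δs/s)² + (1·δq/q)²) = √(0.00948 + 0.000644) = 0.101, so δp = 3.00.
Q = p − u: δQ = √(δp² + δu²) = √(9.01 + 0.144) = 3.03

3.03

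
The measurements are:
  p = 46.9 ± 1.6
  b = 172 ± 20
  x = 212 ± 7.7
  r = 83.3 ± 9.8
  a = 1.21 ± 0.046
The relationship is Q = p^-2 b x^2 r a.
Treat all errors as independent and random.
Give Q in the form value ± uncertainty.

(3.54 ± 0.697) × 10^5

Q is a product of powers, so relative uncertainties combine in quadrature:
  (-2·δp/p)² = (-2×0.0341)² = 0.00466;  (1·δb/b)² = (1×0.116)² = 0.0135;  (2·δx/x)² = (2×0.0363)² = 0.00528;  (1·δr/r)² = (1×0.118)² = 0.0138;  (1·δa/a)² = (1×0.0380)² = 0.00145
δQ/Q = √(0.0387) = 0.197
Q = 3.54e+05, so δQ = 0.197 × 3.54e+05 = 69700.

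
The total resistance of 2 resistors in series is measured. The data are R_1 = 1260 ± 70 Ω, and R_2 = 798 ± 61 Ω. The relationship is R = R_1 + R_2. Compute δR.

92.8 Ω

Sums and differences: (δR)² = Σ (cᵢ δxᵢ)².
  (δR_1)² = 4900;  (δR_2)² = 3720
δR = √(8620) = 92.8 Ω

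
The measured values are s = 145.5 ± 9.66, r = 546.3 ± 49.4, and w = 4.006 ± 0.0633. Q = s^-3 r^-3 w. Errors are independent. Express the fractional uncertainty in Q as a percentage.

33.7%

Products/powers → add relative errors in quadrature, weighted by exponent:
  (-3·δs/s)² = (-3×0.0664)² = 0.0397;  (-3·δr/r)² = (-3×0.0904)² = 0.0736;  (1·δw/w)² = (1×0.0158)² = 0.000250
δQ/Q = √(0.114) = 0.337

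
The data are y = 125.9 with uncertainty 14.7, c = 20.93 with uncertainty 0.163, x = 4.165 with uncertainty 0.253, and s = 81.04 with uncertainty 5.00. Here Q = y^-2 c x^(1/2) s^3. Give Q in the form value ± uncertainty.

Q is a product of powers, so relative uncertainties combine in quadrature:
  (-2·δy/y)² = (-2×0.117)² = 0.0545;  (1·δc/c)² = (1×0.00779)² = 6.07e-05;  (½·δx/x)² = (0.5×0.0607)² = 0.000922;  (3·δs/s)² = (3×0.0617)² = 0.0343
δQ/Q = √(0.0898) = 0.300
Q = 1434, so δQ = 0.300 × 1434 = 430.

1434 ± 430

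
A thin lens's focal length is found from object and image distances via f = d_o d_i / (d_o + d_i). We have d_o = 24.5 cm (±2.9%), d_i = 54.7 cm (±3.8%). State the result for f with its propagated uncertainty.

16.9 ± 0.393 cm

∂f/∂d_o = (d_i/(d_o+d_i))² = 0.477;  ∂f/∂d_i = (d_o/(d_o+d_i))² = 0.0957
δf = √((∂f/∂d_o · δd_o)² + (∂f/∂d_i · δd_i)²) = √(0.115 + 0.0396) = 0.393 cm
f = 16.9 cm.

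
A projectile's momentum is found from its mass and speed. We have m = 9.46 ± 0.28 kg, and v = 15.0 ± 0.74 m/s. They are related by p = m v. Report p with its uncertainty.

142 ± 8.16 kg·m/s

For a monomial p ∝ m, v, fractional errors add in quadrature:
  (1·δm/m)² = (1×0.0296)² = 0.000876;  (1·δv/v)² = (1×0.0493)² = 0.00243
δp/p = √(0.00331) = 0.0575
p = 142 kg·m/s, so δp = 0.0575 × 142 = 8.16 kg·m/s.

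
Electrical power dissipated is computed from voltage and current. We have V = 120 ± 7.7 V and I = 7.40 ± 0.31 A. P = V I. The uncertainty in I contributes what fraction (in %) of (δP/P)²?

(δP/P)² = (1·δV/V)² + (1·δI/I)²
  V term: (1×0.0642)² = 0.00412
  I term: (1×0.0419)² = 0.00175
Total = 0.00587. Share from I = 0.00175/0.00587 = 0.299.

29.9%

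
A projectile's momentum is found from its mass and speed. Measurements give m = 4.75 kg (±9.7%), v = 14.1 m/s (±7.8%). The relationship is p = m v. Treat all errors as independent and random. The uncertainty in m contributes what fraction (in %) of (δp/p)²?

60.7%

(δp/p)² = (1·δm/m)² + (1·δv/v)²
  m term: (1×0.0970)² = 0.00941
  v term: (1×0.0780)² = 0.00608
Total = 0.0155. Share from m = 0.00941/0.0155 = 0.607.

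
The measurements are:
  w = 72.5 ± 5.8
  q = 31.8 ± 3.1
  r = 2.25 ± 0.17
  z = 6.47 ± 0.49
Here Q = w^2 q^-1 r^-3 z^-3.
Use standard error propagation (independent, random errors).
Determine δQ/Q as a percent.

Relative error in a monomial: (δQ/Q)² = Σ (nᵢ · δxᵢ/xᵢ)².
  (2·δw/w)² = (2×0.0800)² = 0.0256;  (-1·δq/q)² = (-1×0.0975)² = 0.00950;  (-3·δr/r)² = (-3×0.0756)² = 0.0514;  (-3·δz/z)² = (-3×0.0757)² = 0.0516
δQ/Q = √(0.138) = 0.372

37.2%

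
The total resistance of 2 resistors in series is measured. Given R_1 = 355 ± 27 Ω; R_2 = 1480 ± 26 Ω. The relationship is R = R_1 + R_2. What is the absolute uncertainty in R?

Absolute uncertainties add in quadrature for a linear combination:
  (δR_1)² = 729;  (δR_2)² = 676
δR = √(1400) = 37.5 Ω

37.5 Ω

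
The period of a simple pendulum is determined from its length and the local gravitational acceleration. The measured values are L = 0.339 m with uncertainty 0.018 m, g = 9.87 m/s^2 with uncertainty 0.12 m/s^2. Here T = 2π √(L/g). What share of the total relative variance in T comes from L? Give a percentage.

(δT/T)² = (½·δL/L)² + (−½·δg/g)²
  L term: (0.5×0.0531)² = 0.000705
  g term: (-0.5×0.0122)² = 3.7e-05
Total = 0.000742. Share from L = 0.000705/0.000742 = 0.950.

95.0%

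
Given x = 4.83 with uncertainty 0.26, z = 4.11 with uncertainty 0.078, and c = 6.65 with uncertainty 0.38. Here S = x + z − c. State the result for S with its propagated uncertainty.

Sums and differences: (δS)² = Σ (cᵢ δxᵢ)².
  (δx)² = 0.0676;  (δz)² = 0.00608;  (δc)² = 0.144
δS = √(0.218) = 0.467
S = 2.29.

2.29 ± 0.467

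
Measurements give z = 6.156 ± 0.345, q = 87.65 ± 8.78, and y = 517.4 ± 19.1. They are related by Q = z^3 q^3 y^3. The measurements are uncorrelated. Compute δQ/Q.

Products/powers → add relative errors in quadrature, weighted by exponent:
  (3·δz/z)² = (3×0.0560)² = 0.0283;  (3·δq/q)² = (3×0.100)² = 0.0903;  (3·δy/y)² = (3×0.0369)² = 0.0123
δQ/Q = √(0.131) = 0.362

0.362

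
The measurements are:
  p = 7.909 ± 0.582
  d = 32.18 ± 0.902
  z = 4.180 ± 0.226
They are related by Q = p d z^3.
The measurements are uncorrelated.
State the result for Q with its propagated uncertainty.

Q is a product of powers, so relative uncertainties combine in quadrature:
  (1·δp/p)² = (1×0.0736)² = 0.00542;  (1·δd/d)² = (1×0.0280)² = 0.000786;  (3·δz/z)² = (3×0.0541)² = 0.0263
δQ/Q = √(0.0325) = 0.180
Q = 18590, so δQ = 0.180 × 18590 = 3350.

18590 ± 3350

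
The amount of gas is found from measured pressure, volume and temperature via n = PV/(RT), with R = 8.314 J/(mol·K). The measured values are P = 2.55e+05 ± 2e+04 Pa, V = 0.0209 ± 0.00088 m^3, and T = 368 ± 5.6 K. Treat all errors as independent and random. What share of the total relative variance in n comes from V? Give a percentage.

21.7%

(δn/n)² = (1·δP/P)² + (1·δV/V)² + (-1·δT/T)²
  P term: (1×0.0784)² = 0.00615
  V term: (1×0.0421)² = 0.00177
  T term: (-1×0.0152)² = 0.000232
Total = 0.00816. Share from V = 0.00177/0.00816 = 0.217.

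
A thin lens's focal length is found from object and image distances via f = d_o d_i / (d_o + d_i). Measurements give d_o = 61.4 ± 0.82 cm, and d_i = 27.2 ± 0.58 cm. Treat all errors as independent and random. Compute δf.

0.289 cm

∂f/∂d_o = (d_i/(d_o+d_i))² = 0.0942;  ∂f/∂d_i = (d_o/(d_o+d_i))² = 0.480
δf = √((∂f/∂d_o · δd_o)² + (∂f/∂d_i · δd_i)²) = √(0.00597 + 0.0776) = 0.289 cm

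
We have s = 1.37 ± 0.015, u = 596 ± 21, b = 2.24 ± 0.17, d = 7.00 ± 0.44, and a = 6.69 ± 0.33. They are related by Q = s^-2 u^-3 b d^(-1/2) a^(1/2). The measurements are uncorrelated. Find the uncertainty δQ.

7.6e-10

For a monomial Q ∝ s^-2, u^-3, b, d^(-1/2), a^(1/2), fractional errors add in quadrature:
  (-2·δs/s)² = (-2×0.0109)² = 0.000480;  (-3·δu/u)² = (-3×0.0352)² = 0.0112;  (1·δb/b)² = (1×0.0759)² = 0.00576;  (−½·δd/d)² = (-0.5×0.0629)² = 0.000988;  (½·δa/a)² = (0.5×0.0493)² = 0.000608
δQ/Q = √(0.0190) = 0.138
Q = 5.51e-09, so δQ = 0.138 × 5.51e-09 = 7.6e-10.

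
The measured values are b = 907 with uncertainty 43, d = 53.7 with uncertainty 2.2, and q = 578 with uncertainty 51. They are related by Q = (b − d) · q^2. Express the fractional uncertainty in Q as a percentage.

18.4%

Let u = b − d = 853. δu = √(δb² + δd²) = √(1850 + 4.84) = 43.1, so δu/u = 0.0505.
Q is then a monomial in u, q:
δQ/Q = √((δu/u)² + (2·δq/q)²) = √(0.00255 + 0.0311) = 0.184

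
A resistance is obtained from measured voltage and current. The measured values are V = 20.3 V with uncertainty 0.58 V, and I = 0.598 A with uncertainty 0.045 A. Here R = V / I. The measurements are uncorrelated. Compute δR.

Products/powers → add relative errors in quadrature, weighted by exponent:
  (1·δV/V)² = (1×0.0286)² = 0.000816;  (-1·δI/I)² = (-1×0.0753)² = 0.00566
δR/R = √(0.00648) = 0.0805
R = 33.9 Ω, so δR = 0.0805 × 33.9 = 2.73 Ω.

2.73 Ω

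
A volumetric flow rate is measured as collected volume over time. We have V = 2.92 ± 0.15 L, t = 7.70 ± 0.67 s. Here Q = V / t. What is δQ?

Relative error in a monomial: (δQ/Q)² = Σ (nᵢ · δxᵢ/xᵢ)².
  (1·δV/V)² = (1×0.0514)² = 0.00264;  (-1·δt/t)² = (-1×0.0870)² = 0.00757
δQ/Q = √(0.0102) = 0.101
Q = 0.379 L/s, so δQ = 0.101 × 0.379 = 0.0383 L/s.

0.0383 L/s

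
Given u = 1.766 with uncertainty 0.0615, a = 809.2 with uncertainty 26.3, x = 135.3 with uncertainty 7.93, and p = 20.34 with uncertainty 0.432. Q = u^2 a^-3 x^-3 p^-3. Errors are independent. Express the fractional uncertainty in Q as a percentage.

22.2%

Since Q is a product/quotient, work with relative uncertainties:
  (2·δu/u)² = (2×0.0348)² = 0.00485;  (-3·δa/a)² = (-3×0.0325)² = 0.00951;  (-3·δx/x)² = (-3×0.0586)² = 0.0309;  (-3·δp/p)² = (-3×0.0212)² = 0.00406
δQ/Q = √(0.0493) = 0.222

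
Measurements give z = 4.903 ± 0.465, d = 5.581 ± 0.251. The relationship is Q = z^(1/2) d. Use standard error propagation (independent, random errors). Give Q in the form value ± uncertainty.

Relative error in a monomial: (δQ/Q)² = Σ (nᵢ · δxᵢ/xᵢ)².
  (½·δz/z)² = (0.5×0.0948)² = 0.00225;  (1·δd/d)² = (1×0.0450)² = 0.00202
δQ/Q = √(0.00427) = 0.0654
Q = 12.36, so δQ = 0.0654 × 12.36 = 0.808.

12.36 ± 0.808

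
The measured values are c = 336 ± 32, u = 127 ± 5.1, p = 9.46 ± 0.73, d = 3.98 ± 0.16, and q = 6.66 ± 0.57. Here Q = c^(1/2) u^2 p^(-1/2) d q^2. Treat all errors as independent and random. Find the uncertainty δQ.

Products/powers → add relative errors in quadrature, weighted by exponent:
  (½·δc/c)² = (0.5×0.0952)² = 0.00227;  (2·δu/u)² = (2×0.0402)² = 0.00645;  (−½·δp/p)² = (-0.5×0.0772)² = 0.00149;  (1·δd/d)² = (1×0.0402)² = 0.00162;  (2·δq/q)² = (2×0.0856)² = 0.0293
δQ/Q = √(0.0411) = 0.203
Q = 1.7e+07, so δQ = 0.203 × 1.7e+07 = 3.44e+06.

3.44e+06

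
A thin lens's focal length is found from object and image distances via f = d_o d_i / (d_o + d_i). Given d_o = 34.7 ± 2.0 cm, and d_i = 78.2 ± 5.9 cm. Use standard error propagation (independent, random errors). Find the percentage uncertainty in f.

4.62%

∂f/∂d_o = (d_i/(d_o+d_i))² = 0.480;  ∂f/∂d_i = (d_o/(d_o+d_i))² = 0.0945
δf = √((∂f/∂d_o · δd_o)² + (∂f/∂d_i · δd_i)²) = √(0.921 + 0.311) = 1.11 cm
f = 24.0 cm, so δf/f = 1.11/24.0 = 0.0462.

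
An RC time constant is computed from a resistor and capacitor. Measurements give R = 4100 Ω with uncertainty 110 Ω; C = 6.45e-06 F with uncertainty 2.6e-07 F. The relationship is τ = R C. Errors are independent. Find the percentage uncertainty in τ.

4.84%

Each factor contributes (exponent × relative error)² to (δτ/τ)²:
  (1·δR/R)² = (1×0.0268)² = 0.000720;  (1·δC/C)² = (1×0.0403)² = 0.00162
δτ/τ = √(0.00234) = 0.0484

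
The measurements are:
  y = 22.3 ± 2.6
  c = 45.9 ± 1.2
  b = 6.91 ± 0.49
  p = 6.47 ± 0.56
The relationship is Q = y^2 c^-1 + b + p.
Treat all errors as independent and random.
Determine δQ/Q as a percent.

Let w = y^2·c^-1 = 10.8. δw/w = √((2·δy/y)² + (-1·δc/c)²) = √(0.0544 + 0.000683) = 0.235, so δw = 2.54.
Q = w + b + p: δQ = √(δw² + δb² + δp²) = √(6.46 + 0.240 + 0.314) = 2.65
Q = 24.2, so δQ/Q = 2.65/24.2 = 0.109.

10.9%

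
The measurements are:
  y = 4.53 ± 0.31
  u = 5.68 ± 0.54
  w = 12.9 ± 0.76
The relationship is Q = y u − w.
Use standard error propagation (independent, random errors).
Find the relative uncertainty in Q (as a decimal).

Let p = y·u = 25.7. δp/p = √((1·δy/y)² + (1·δu/u)²) = √(0.00468 + 0.00904) = 0.117, so δp = 3.01.
Q = p − w: δQ = √(δp² + δw²) = √(9.08 + 0.578) = 3.11
Q = 12.8, so δQ/Q = 3.11/12.8 = 0.242.

0.242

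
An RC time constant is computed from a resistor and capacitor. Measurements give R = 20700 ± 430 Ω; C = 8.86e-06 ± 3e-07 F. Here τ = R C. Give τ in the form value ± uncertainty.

Products/powers → add relative errors in quadrature, weighted by exponent:
  (1·δR/R)² = (1×0.0208)² = 0.000432;  (1·δC/C)² = (1×0.0339)² = 0.00115
δτ/τ = √(0.00158) = 0.0397
τ = 0.183 s, so δτ = 0.0397 × 0.183 = 0.00729 s.

0.183 ± 0.00729 s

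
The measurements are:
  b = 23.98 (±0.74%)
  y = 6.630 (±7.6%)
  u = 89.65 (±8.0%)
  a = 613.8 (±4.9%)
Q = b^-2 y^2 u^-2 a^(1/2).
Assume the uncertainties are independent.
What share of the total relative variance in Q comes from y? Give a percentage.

46.7%

(δQ/Q)² = (-2·δb/b)² + (2·δy/y)² + (-2·δu/u)² + (½·δa/a)²
  b term: (-2×0.00740)² = 0.000219
  y term: (2×0.0760)² = 0.0231
  u term: (-2×0.0800)² = 0.0256
  a term: (0.5×0.0490)² = 0.000600
Total = 0.0495. Share from y = 0.0231/0.0495 = 0.467.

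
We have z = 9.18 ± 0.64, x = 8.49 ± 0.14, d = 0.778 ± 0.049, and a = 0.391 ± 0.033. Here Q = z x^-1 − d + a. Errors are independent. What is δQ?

Let p = z·x^-1 = 1.08. δp/p = √((1·δz/z)² + (-1·δx/x)²) = √(0.00486 + 0.000272) = 0.0716, so δp = 0.0775.
Q = p − d + a: δQ = √(δp² + δd² + δa²) = √(0.00600 + 0.00240 + 0.00109) = 0.0974

0.0974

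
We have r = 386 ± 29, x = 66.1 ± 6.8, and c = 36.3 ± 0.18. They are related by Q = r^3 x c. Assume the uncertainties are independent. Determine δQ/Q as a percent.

24.8%

Since Q is a product/quotient, work with relative uncertainties:
  (3·δr/r)² = (3×0.0751)² = 0.0508;  (1·δx/x)² = (1×0.103)² = 0.0106;  (1·δc/c)² = (1×0.00496)² = 2.46e-05
δQ/Q = √(0.0614) = 0.248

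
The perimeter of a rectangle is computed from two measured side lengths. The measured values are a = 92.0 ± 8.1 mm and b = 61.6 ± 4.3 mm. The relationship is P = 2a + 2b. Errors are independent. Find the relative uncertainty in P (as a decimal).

0.0597

Absolute uncertainties add in quadrature for a linear combination:
  (2·δa)² = 262;  (2·δb)² = 74.0
δP = √(336) = 18.3 mm
P = 307 mm, so δP/P = 18.3/307 = 0.0597.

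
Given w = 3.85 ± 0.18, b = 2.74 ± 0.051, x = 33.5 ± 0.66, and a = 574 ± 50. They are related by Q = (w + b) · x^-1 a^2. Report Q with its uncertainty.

64800 ± 11500

Let u = w + b = 6.59. δu = √(δw² + δb²) = √(0.0324 + 0.00260) = 0.187, so δu/u = 0.0284.
Q is then a monomial in u, x, a:
δQ/Q = √((δu/u)² + (-1·δx/x)² + (2·δa/a)²) = √(0.000806 + 0.000388 + 0.0304) = 0.178
Q = 64800, so δQ = 0.178 × 64800 = 11500.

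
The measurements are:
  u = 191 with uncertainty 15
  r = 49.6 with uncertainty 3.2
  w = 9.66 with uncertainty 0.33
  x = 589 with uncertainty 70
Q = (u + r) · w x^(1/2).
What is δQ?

5280

Let h = u + r = 241. δh = √(δu² + δr²) = √(225 + 10.2) = 15.3, so δh/h = 0.0637.
Q is then a monomial in h, w, x:
δQ/Q = √((δh/h)² + (1·δw/w)² + (½·δx/x)²) = √(0.00406 + 0.00117 + 0.00353) = 0.0936
Q = 56400, so δQ = 0.0936 × 56400 = 5280.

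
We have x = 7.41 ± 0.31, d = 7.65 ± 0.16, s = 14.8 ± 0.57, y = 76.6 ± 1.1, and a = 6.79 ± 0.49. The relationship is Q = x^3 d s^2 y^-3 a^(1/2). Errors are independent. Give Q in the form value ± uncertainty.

Q is a product of powers, so relative uncertainties combine in quadrature:
  (3·δx/x)² = (3×0.0418)² = 0.0158;  (1·δd/d)² = (1×0.0209)² = 0.000437;  (2·δs/s)² = (2×0.0385)² = 0.00593;  (-3·δy/y)² = (-3×0.0144)² = 0.00186;  (½·δa/a)² = (0.5×0.0722)² = 0.00130
δQ/Q = √(0.0253) = 0.159
Q = 3.95, so δQ = 0.159 × 3.95 = 0.628.

3.95 ± 0.628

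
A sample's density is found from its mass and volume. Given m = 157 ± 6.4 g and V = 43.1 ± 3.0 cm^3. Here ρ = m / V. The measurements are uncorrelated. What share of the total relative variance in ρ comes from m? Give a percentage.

(δρ/ρ)² = (1·δm/m)² + (-1·δV/V)²
  m term: (1×0.0408)² = 0.00166
  V term: (-1×0.0696)² = 0.00484
Total = 0.00651. Share from m = 0.00166/0.00651 = 0.255.

25.5%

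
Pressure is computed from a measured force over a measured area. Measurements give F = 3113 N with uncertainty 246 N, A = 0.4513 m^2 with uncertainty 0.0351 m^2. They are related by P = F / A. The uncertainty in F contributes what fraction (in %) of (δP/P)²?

50.8%

(δP/P)² = (1·δF/F)² + (-1·δA/A)²
  F term: (1×0.0790)² = 0.00624
  A term: (-1×0.0778)² = 0.00605
Total = 0.0123. Share from F = 0.00624/0.0123 = 0.508.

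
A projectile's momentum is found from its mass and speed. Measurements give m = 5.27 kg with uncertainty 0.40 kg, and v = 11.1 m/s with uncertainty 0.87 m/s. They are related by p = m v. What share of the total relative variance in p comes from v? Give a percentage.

(δp/p)² = (1·δm/m)² + (1·δv/v)²
  m term: (1×0.0759)² = 0.00576
  v term: (1×0.0784)² = 0.00614
Total = 0.0119. Share from v = 0.00614/0.0119 = 0.516.

51.6%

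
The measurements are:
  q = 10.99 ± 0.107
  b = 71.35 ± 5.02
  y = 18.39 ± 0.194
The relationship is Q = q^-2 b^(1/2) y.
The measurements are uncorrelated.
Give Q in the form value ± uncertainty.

1.286 ± 0.0535

Q is a product of powers, so relative uncertainties combine in quadrature:
  (-2·δq/q)² = (-2×0.00974)² = 0.000379;  (½·δb/b)² = (0.5×0.0704)² = 0.00124;  (1·δy/y)² = (1×0.0105)² = 0.000111
δQ/Q = √(0.00173) = 0.0416
Q = 1.286, so δQ = 0.0416 × 1.286 = 0.0535.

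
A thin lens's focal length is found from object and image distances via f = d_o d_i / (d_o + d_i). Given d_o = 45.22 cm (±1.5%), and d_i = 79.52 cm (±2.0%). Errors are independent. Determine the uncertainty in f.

0.346 cm

∂f/∂d_o = (d_i/(d_o+d_i))² = 0.406;  ∂f/∂d_i = (d_o/(d_o+d_i))² = 0.131
δf = √((∂f/∂d_o · δd_o)² + (∂f/∂d_i · δd_i)²) = √(0.0760 + 0.0437) = 0.346 cm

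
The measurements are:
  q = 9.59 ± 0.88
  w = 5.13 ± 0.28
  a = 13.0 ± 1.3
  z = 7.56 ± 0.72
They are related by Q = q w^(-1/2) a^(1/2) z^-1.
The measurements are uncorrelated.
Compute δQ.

0.291

Relative error in a monomial: (δQ/Q)² = Σ (nᵢ · δxᵢ/xᵢ)².
  (1·δq/q)² = (1×0.0918)² = 0.00842;  (−½·δw/w)² = (-0.5×0.0546)² = 0.000745;  (½·δa/a)² = (0.5×0.100)² = 0.00250;  (-1·δz/z)² = (-1×0.0952)² = 0.00907
δQ/Q = √(0.0207) = 0.144
Q = 2.02, so δQ = 0.144 × 2.02 = 0.291.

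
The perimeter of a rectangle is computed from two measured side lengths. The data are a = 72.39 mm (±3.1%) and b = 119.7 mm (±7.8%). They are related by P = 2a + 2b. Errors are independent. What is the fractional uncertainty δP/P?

Absolute uncertainties add in quadrature for a linear combination:
  (2·δa)² = 20.1;  (2·δb)² = 349
δP = √(369) = 19.2 mm
P = 384.2 mm, so δP/P = 19.2/384.2 = 0.0500.

0.0500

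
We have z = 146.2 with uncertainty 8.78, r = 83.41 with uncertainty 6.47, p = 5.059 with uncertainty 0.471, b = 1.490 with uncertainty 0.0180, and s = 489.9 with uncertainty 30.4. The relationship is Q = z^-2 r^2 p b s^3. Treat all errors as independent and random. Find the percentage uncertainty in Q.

28.6%

Each factor contributes (exponent × relative error)² to (δQ/Q)²:
  (-2·δz/z)² = (-2×0.0601)² = 0.0144;  (2·δr/r)² = (2×0.0776)² = 0.0241;  (1·δp/p)² = (1×0.0931)² = 0.00867;  (1·δb/b)² = (1×0.0121)² = 0.000146;  (3·δs/s)² = (3×0.0621)² = 0.0347
δQ/Q = √(0.0820) = 0.286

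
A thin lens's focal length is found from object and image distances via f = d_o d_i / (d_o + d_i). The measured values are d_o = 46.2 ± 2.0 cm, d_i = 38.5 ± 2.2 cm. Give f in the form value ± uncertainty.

21.0 ± 0.774 cm

∂f/∂d_o = (d_i/(d_o+d_i))² = 0.207;  ∂f/∂d_i = (d_o/(d_o+d_i))² = 0.298
δf = √((∂f/∂d_o · δd_o)² + (∂f/∂d_i · δd_i)²) = √(0.171 + 0.428) = 0.774 cm
f = 21.0 cm.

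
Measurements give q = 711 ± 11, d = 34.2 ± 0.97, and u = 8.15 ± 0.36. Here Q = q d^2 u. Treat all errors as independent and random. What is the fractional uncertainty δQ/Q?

0.0735

Each factor contributes (exponent × relative error)² to (δQ/Q)²:
  (1·δq/q)² = (1×0.0155)² = 0.000239;  (2·δd/d)² = (2×0.0284)² = 0.00322;  (1·δu/u)² = (1×0.0442)² = 0.00195
δQ/Q = √(0.00541) = 0.0735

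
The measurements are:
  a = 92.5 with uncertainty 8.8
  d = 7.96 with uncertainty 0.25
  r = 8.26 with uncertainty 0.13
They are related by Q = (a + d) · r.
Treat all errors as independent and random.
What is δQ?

Let u = a + d = 100. δu = √(δa² + δd²) = √(77.4 + 0.0625) = 8.80, so δu/u = 0.0876.
Q is then a monomial in u, r:
δQ/Q = √((δu/u)² + (1·δr/r)²) = √(0.00768 + 0.000248) = 0.0890
Q = 830, so δQ = 0.0890 × 830 = 73.9.

73.9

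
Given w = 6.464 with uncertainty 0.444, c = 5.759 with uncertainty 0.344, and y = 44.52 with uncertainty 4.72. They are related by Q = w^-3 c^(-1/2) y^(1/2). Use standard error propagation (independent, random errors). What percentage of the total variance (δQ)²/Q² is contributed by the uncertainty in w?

92.0%

(δQ/Q)² = (-3·δw/w)² + (−½·δc/c)² + (½·δy/y)²
  w term: (-3×0.0687)² = 0.0425
  c term: (-0.5×0.0597)² = 0.000892
  y term: (0.5×0.106)² = 0.00281
Total = 0.0462. Share from w = 0.0425/0.0462 = 0.920.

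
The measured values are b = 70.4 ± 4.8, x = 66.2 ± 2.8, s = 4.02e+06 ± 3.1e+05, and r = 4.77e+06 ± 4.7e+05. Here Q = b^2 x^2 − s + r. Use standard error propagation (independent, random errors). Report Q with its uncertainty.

(2.25 ± 0.353) × 10^7

Let p = b^2·x^2 = 2.17e+07. δp/p = √((2·δb/b)² + (2·δx/x)²) = √(0.0186 + 0.00716) = 0.160, so δp = 3.49e+06.
Q = p − s + r: δQ = √(δp² + δs² + δr²) = √(1.21e+13 + 9.61e+10 + 2.21e+11) = 3.53e+06
Q = 2.25e+07.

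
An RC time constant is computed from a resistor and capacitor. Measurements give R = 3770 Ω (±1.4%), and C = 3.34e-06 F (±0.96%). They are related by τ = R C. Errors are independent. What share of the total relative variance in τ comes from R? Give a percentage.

68.0%

(δτ/τ)² = (1·δR/R)² + (1·δC/C)²
  R term: (1×0.0140)² = 0.000196
  C term: (1×0.00960)² = 9.22e-05
Total = 0.000288. Share from R = 0.000196/0.000288 = 0.680.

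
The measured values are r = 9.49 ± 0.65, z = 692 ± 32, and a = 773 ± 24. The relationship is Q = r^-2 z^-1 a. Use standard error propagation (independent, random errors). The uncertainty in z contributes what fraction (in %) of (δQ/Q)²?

9.78%

(δQ/Q)² = (-2·δr/r)² + (-1·δz/z)² + (1·δa/a)²
  r term: (-2×0.0685)² = 0.0188
  z term: (-1×0.0462)² = 0.00214
  a term: (1×0.0310)² = 0.000964
Total = 0.0219. Share from z = 0.00214/0.0219 = 0.0978.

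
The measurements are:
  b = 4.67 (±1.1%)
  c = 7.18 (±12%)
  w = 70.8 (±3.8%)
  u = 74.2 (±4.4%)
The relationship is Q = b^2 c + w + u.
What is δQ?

Let p = b^2·c = 157. δp/p = √((2·δb/b)² + (1·δc/c)²) = √(0.000484 + 0.0144) = 0.122, so δp = 19.1.
Q = p + w + u: δQ = √(δp² + δw² + δu²) = √(365 + 7.24 + 10.7) = 19.6

19.6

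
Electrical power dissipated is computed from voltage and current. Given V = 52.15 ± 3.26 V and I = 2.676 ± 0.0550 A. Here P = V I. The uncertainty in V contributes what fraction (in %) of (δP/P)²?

90.2%

(δP/P)² = (1·δV/V)² + (1·δI/I)²
  V term: (1×0.0625)² = 0.00391
  I term: (1×0.0206)² = 0.000422
Total = 0.00433. Share from V = 0.00391/0.00433 = 0.902.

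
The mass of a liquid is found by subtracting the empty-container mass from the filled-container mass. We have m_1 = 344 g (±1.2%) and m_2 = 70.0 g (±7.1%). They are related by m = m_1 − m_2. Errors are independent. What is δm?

6.46 g

Sums and differences: (δm)² = Σ (cᵢ δxᵢ)².
  (δm_1)² = 17.0;  (δm_2)² = 24.7
δm = √(41.7) = 6.46 g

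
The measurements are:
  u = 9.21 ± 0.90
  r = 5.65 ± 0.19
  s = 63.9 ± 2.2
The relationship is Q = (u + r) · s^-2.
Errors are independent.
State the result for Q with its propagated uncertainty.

0.00364 ± 0.000337

Let w = u + r = 14.9. δw = √(δu² + δr²) = √(0.810 + 0.0361) = 0.920, so δw/w = 0.0619.
Q is then a monomial in w, s:
δQ/Q = √((δw/w)² + (-2·δs/s)²) = √(0.00383 + 0.00474) = 0.0926
Q = 0.00364, so δQ = 0.0926 × 0.00364 = 0.000337.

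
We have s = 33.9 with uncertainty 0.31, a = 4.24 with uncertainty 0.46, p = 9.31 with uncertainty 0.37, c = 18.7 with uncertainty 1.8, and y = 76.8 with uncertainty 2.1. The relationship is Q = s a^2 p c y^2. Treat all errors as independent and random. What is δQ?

1.55e+08

For a monomial Q ∝ s, a^2, p, c, y^2, fractional errors add in quadrature:
  (1·δs/s)² = (1×0.00914)² = 8.36e-05;  (2·δa/a)² = (2×0.108)² = 0.0471;  (1·δp/p)² = (1×0.0397)² = 0.00158;  (1·δc/c)² = (1×0.0963)² = 0.00927;  (2·δy/y)² = (2×0.0273)² = 0.00299
δQ/Q = √(0.0610) = 0.247
Q = 6.26e+08, so δQ = 0.247 × 6.26e+08 = 1.55e+08.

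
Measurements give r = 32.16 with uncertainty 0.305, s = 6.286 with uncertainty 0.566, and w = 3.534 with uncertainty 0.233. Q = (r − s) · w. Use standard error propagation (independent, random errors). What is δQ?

6.44

Let u = r − s = 25.87. δu = √(δr² + δs²) = √(0.0930 + 0.320) = 0.643, so δu/u = 0.0248.
Q is then a monomial in u, w:
δQ/Q = √((δu/u)² + (1·δw/w)²) = √(0.000617 + 0.00435) = 0.0705
Q = 91.44, so δQ = 0.0705 × 91.44 = 6.44.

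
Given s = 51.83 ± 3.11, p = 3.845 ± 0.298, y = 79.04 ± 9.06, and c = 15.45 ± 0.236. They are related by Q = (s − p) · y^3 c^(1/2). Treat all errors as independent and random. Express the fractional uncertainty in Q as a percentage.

35.0%

Let u = s − p = 47.98. δu = √(δs² + δp²) = √(9.67 + 0.0888) = 3.12, so δu/u = 0.0651.
Q is then a monomial in u, y, c:
δQ/Q = √((δu/u)² + (3·δy/y)² + (½·δc/c)²) = √(0.00424 + 0.118 + 5.83e-05) = 0.350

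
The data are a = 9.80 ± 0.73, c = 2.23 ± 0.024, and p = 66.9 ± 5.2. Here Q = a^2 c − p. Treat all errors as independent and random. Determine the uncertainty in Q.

32.4

Let w = a^2·c = 214. δw/w = √((2·δa/a)² + (1·δc/c)²) = √(0.0222 + 0.000116) = 0.149, so δw = 32.0.
Q = w − p: δQ = √(δw² + δp²) = √(1020 + 27.0) = 32.4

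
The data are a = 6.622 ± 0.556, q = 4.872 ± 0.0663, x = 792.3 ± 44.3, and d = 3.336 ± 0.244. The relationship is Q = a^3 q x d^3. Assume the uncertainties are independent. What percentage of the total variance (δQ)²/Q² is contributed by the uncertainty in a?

55.2%

(δQ/Q)² = (3·δa/a)² + (1·δq/q)² + (1·δx/x)² + (3·δd/d)²
  a term: (3×0.0840)² = 0.0634
  q term: (1×0.0136)² = 0.000185
  x term: (1×0.0559)² = 0.00313
  d term: (3×0.0731)² = 0.0481
Total = 0.115. Share from a = 0.0634/0.115 = 0.552.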